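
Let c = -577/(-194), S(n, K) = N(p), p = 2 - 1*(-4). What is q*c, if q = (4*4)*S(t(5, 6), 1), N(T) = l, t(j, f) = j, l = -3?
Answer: -13848/97 ≈ -142.76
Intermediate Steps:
p = 6 (p = 2 + 4 = 6)
N(T) = -3
S(n, K) = -3
q = -48 (q = (4*4)*(-3) = 16*(-3) = -48)
c = 577/194 (c = -577*(-1/194) = 577/194 ≈ 2.9742)
q*c = -48*577/194 = -13848/97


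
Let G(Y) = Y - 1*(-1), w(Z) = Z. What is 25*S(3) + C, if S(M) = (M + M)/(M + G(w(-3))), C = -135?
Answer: 15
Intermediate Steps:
G(Y) = 1 + Y (G(Y) = Y + 1 = 1 + Y)
S(M) = 2*M/(-2 + M) (S(M) = (M + M)/(M + (1 - 3)) = (2*M)/(M - 2) = (2*M)/(-2 + M) = 2*M/(-2 + M))
25*S(3) + C = 25*(2*3/(-2 + 3)) - 135 = 25*(2*3/1) - 135 = 25*(2*3*1) - 135 = 25*6 - 135 = 150 - 135 = 15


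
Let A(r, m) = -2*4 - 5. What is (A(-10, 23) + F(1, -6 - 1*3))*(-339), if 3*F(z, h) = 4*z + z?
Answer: 3842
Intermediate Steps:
F(z, h) = 5*z/3 (F(z, h) = (4*z + z)/3 = (5*z)/3 = 5*z/3)
A(r, m) = -13 (A(r, m) = -8 - 5 = -13)
(A(-10, 23) + F(1, -6 - 1*3))*(-339) = (-13 + (5/3)*1)*(-339) = (-13 + 5/3)*(-339) = -34/3*(-339) = 3842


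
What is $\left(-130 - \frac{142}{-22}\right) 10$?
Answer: $- \frac{13590}{11} \approx -1235.5$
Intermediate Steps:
$\left(-130 - \frac{142}{-22}\right) 10 = \left(-130 - - \frac{71}{11}\right) 10 = \left(-130 + \frac{71}{11}\right) 10 = \left(- \frac{1359}{11}\right) 10 = - \frac{13590}{11}$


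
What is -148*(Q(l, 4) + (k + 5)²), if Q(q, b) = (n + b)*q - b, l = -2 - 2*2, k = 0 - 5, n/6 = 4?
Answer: 25456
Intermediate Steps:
n = 24 (n = 6*4 = 24)
k = -5
l = -6 (l = -2 - 4 = -6)
Q(q, b) = -b + q*(24 + b) (Q(q, b) = (24 + b)*q - b = q*(24 + b) - b = -b + q*(24 + b))
-148*(Q(l, 4) + (k + 5)²) = -148*((-1*4 + 24*(-6) + 4*(-6)) + (-5 + 5)²) = -148*((-4 - 144 - 24) + 0²) = -148*(-172 + 0) = -148*(-172) = 25456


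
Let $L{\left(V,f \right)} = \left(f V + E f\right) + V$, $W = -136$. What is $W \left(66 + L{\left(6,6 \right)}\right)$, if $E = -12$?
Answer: $-4896$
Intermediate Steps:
$L{\left(V,f \right)} = V - 12 f + V f$ ($L{\left(V,f \right)} = \left(f V - 12 f\right) + V = \left(V f - 12 f\right) + V = \left(- 12 f + V f\right) + V = V - 12 f + V f$)
$W \left(66 + L{\left(6,6 \right)}\right) = - 136 \left(66 + \left(6 - 72 + 6 \cdot 6\right)\right) = - 136 \left(66 + \left(6 - 72 + 36\right)\right) = - 136 \left(66 - 30\right) = \left(-136\right) 36 = -4896$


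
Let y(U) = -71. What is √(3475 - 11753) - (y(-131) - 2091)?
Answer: 2162 + I*√8278 ≈ 2162.0 + 90.984*I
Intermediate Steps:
√(3475 - 11753) - (y(-131) - 2091) = √(3475 - 11753) - (-71 - 2091) = √(-8278) - 1*(-2162) = I*√8278 + 2162 = 2162 + I*√8278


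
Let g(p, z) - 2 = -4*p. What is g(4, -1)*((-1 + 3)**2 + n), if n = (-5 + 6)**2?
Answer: -70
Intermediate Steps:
g(p, z) = 2 - 4*p
n = 1 (n = 1**2 = 1)
g(4, -1)*((-1 + 3)**2 + n) = (2 - 4*4)*((-1 + 3)**2 + 1) = (2 - 16)*(2**2 + 1) = -14*(4 + 1) = -14*5 = -70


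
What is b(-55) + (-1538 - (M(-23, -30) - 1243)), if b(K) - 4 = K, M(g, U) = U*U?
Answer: -1246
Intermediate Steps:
M(g, U) = U²
b(K) = 4 + K
b(-55) + (-1538 - (M(-23, -30) - 1243)) = (4 - 55) + (-1538 - ((-30)² - 1243)) = -51 + (-1538 - (900 - 1243)) = -51 + (-1538 - 1*(-343)) = -51 + (-1538 + 343) = -51 - 1195 = -1246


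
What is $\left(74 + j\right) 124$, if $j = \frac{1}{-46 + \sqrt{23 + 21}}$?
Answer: $\frac{2375871}{259} - \frac{31 \sqrt{11}}{259} \approx 9172.8$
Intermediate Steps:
$j = \frac{1}{-46 + 2 \sqrt{11}}$ ($j = \frac{1}{-46 + \sqrt{44}} = \frac{1}{-46 + 2 \sqrt{11}} \approx -0.025402$)
$\left(74 + j\right) 124 = \left(74 - \left(\frac{23}{1036} + \frac{\sqrt{11}}{1036}\right)\right) 124 = \left(\frac{76641}{1036} - \frac{\sqrt{11}}{1036}\right) 124 = \frac{2375871}{259} - \frac{31 \sqrt{11}}{259}$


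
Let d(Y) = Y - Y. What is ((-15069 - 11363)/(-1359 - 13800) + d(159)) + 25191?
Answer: 381896801/15159 ≈ 25193.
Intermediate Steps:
d(Y) = 0
((-15069 - 11363)/(-1359 - 13800) + d(159)) + 25191 = ((-15069 - 11363)/(-1359 - 13800) + 0) + 25191 = (-26432/(-15159) + 0) + 25191 = (-26432*(-1/15159) + 0) + 25191 = (26432/15159 + 0) + 25191 = 26432/15159 + 25191 = 381896801/15159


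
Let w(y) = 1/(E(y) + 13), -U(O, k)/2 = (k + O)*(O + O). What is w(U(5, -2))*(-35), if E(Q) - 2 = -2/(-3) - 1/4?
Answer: -84/37 ≈ -2.2703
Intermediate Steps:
E(Q) = 29/12 (E(Q) = 2 + (-2/(-3) - 1/4) = 2 + (-2*(-⅓) - 1*¼) = 2 + (⅔ - ¼) = 2 + 5/12 = 29/12)
U(O, k) = -4*O*(O + k) (U(O, k) = -2*(k + O)*(O + O) = -2*(O + k)*2*O = -4*O*(O + k))
w(y) = 12/185 (w(y) = 1/(29/12 + 13) = 1/(185/12) = 12/185)
w(U(5, -2))*(-35) = (12/185)*(-35) = -84/37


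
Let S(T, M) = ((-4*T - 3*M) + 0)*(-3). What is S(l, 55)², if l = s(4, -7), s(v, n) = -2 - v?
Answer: 178929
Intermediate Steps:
l = -6 (l = -2 - 1*4 = -2 - 4 = -6)
S(T, M) = 9*M + 12*T (S(T, M) = (-4*T - 3*M)*(-3) = 9*M + 12*T)
S(l, 55)² = (9*55 + 12*(-6))² = (495 - 72)² = 423² = 178929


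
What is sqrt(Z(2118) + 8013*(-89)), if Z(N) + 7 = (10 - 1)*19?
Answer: I*sqrt(712993) ≈ 844.39*I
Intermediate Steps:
Z(N) = 164 (Z(N) = -7 + (10 - 1)*19 = -7 + 9*19 = -7 + 171 = 164)
sqrt(Z(2118) + 8013*(-89)) = sqrt(164 + 8013*(-89)) = sqrt(164 - 713157) = sqrt(-712993) = I*sqrt(712993)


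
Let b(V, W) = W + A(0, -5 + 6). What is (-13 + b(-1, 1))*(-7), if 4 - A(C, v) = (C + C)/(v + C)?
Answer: 56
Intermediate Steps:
A(C, v) = 4 - 2*C/(C + v) (A(C, v) = 4 - (C + C)/(v + C) = 4 - 2*C/(C + v))
b(V, W) = 4 + W (b(V, W) = W + 2*(0 + 2*(-5 + 6))/(0 + (-5 + 6)) = W + 2*(0 + 2*1)/(0 + 1) = W + 2*(0 + 2)/1 = W + 2*1*2 = W + 4 = 4 + W)
(-13 + b(-1, 1))*(-7) = (-13 + (4 + 1))*(-7) = (-13 + 5)*(-7) = -8*(-7) = 56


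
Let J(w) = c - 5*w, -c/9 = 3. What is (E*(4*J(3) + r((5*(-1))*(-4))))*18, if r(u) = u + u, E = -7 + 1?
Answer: 13824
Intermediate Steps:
c = -27 (c = -9*3 = -27)
J(w) = -27 - 5*w
E = -6
r(u) = 2*u
(E*(4*J(3) + r((5*(-1))*(-4))))*18 = -6*(4*(-27 - 5*3) + 2*((5*(-1))*(-4)))*18 = -6*(4*(-27 - 15) + 2*(-5*(-4)))*18 = -6*(4*(-42) + 2*20)*18 = -6*(-168 + 40)*18 = -6*(-128)*18 = 768*18 = 13824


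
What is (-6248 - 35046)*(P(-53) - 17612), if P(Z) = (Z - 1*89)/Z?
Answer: 38539442436/53 ≈ 7.2716e+8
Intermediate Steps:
P(Z) = (-89 + Z)/Z (P(Z) = (Z - 89)/Z = (-89 + Z)/Z)
(-6248 - 35046)*(P(-53) - 17612) = (-6248 - 35046)*((-89 - 53)/(-53) - 17612) = -41294*(-1/53*(-142) - 17612) = -41294*(142/53 - 17612) = -41294*(-933294/53) = 38539442436/53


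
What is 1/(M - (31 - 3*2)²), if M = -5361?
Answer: -1/5986 ≈ -0.00016706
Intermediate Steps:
1/(M - (31 - 3*2)²) = 1/(-5361 - (31 - 3*2)²) = 1/(-5361 - (31 - 6)²) = 1/(-5361 - 1*25²) = 1/(-5361 - 1*625) = 1/(-5361 - 625) = 1/(-5986) = -1/5986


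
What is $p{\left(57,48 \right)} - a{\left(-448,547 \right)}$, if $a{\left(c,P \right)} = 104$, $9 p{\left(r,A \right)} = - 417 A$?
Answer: $-2328$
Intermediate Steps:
$p{\left(r,A \right)} = - \frac{139 A}{3}$ ($p{\left(r,A \right)} = \frac{\left(-417\right) A}{9} = - \frac{139 A}{3}$)
$p{\left(57,48 \right)} - a{\left(-448,547 \right)} = \left(- \frac{139}{3}\right) 48 - 104 = -2224 - 104 = -2328$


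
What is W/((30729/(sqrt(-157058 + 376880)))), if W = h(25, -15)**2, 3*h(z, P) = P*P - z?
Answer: 40000*sqrt(219822)/276561 ≈ 67.812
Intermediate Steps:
h(z, P) = -z/3 + P**2/3 (h(z, P) = (P*P - z)/3 = (P**2 - z)/3 = -z/3 + P**2/3)
W = 40000/9 (W = (-1/3*25 + (1/3)*(-15)**2)**2 = (-25/3 + (1/3)*225)**2 = (-25/3 + 75)**2 = (200/3)**2 = 40000/9 ≈ 4444.4)
W/((30729/(sqrt(-157058 + 376880)))) = 40000/(9*((30729/(sqrt(-157058 + 376880))))) = 40000/(9*((30729/(sqrt(219822))))) = 40000/(9*((30729*(sqrt(219822)/219822)))) = 40000/(9*((10243*sqrt(219822)/73274))) = 40000*(sqrt(219822)/30729)/9 = 40000*sqrt(219822)/276561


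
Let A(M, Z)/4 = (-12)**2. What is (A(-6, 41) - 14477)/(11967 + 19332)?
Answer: -13901/31299 ≈ -0.44414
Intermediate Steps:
A(M, Z) = 576 (A(M, Z) = 4*(-12)**2 = 4*144 = 576)
(A(-6, 41) - 14477)/(11967 + 19332) = (576 - 14477)/(11967 + 19332) = -13901/31299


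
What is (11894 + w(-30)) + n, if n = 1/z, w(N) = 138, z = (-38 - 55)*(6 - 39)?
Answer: 36926209/3069 ≈ 12032.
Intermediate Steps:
z = 3069 (z = -93*(-33) = 3069)
n = 1/3069 ≈ 0.00032584
(11894 + w(-30)) + n = (11894 + 138) + 1/3069 = 12032 + 1/3069 = 36926209/3069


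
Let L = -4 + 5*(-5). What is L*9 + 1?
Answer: -260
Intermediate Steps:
L = -29 (L = -4 - 25 = -29)
L*9 + 1 = -29*9 + 1 = -261 + 1 = -260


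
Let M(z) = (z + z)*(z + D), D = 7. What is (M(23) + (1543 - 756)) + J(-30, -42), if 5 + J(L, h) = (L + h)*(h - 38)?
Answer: 7922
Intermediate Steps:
M(z) = 2*z*(7 + z) (M(z) = (z + z)*(z + 7) = (2*z)*(7 + z) = 2*z*(7 + z))
J(L, h) = -5 + (-38 + h)*(L + h) (J(L, h) = -5 + (L + h)*(h - 38) = -5 + (L + h)*(-38 + h) = -5 + (-38 + h)*(L + h))
(M(23) + (1543 - 756)) + J(-30, -42) = (2*23*(7 + 23) + (1543 - 756)) + (-5 + (-42)² - 38*(-30) - 38*(-42) - 30*(-42)) = (2*23*30 + 787) + (-5 + 1764 + 1140 + 1596 + 1260) = (1380 + 787) + 5755 = 2167 + 5755 = 7922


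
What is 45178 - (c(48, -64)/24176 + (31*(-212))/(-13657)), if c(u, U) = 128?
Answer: 932270834858/20635727 ≈ 45178.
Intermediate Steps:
45178 - (c(48, -64)/24176 + (31*(-212))/(-13657)) = 45178 - (128/24176 + (31*(-212))/(-13657)) = 45178 - (128*(1/24176) - 6572*(-1/13657)) = 45178 - (8/1511 + 6572/13657) = 45178 - 1*10039548/20635727 = 45178 - 10039548/20635727 = 932270834858/20635727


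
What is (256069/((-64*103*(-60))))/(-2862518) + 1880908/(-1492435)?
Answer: -425906533767103379/337941942748408320 ≈ -1.2603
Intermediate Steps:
(256069/((-64*103*(-60))))/(-2862518) + 1880908/(-1492435) = (256069/((-6592*(-60))))*(-1/2862518) + 1880908*(-1/1492435) = (256069/395520)*(-1/2862518) - 1880908/1492435 = -256069/1132183119360 - 1880908/1492435 = -425906533767103379/337941942748408320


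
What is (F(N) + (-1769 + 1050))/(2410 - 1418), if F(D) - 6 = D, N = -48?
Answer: -761/992 ≈ -0.76714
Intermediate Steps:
F(D) = 6 + D
(F(N) + (-1769 + 1050))/(2410 - 1418) = ((6 - 48) + (-1769 + 1050))/(2410 - 1418) = (-42 - 719)/992 = -761*1/992 = -761/992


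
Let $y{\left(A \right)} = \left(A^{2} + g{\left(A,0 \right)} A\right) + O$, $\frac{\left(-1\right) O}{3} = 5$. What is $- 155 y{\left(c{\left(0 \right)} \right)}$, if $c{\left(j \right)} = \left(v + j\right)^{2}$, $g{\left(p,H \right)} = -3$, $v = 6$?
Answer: $-181815$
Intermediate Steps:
$O = -15$ ($O = \left(-3\right) 5 = -15$)
$c{\left(j \right)} = \left(6 + j\right)^{2}$
$y{\left(A \right)} = -15 + A^{2} - 3 A$ ($y{\left(A \right)} = \left(A^{2} - 3 A\right) - 15 = -15 + A^{2} - 3 A$)
$- 155 y{\left(c{\left(0 \right)} \right)} = - 155 \left(-15 + \left(\left(6 + 0\right)^{2}\right)^{2} - 3 \left(6 + 0\right)^{2}\right) = - 155 \left(-15 + \left(6^{2}\right)^{2} - 3 \cdot 6^{2}\right) = - 155 \left(-15 + 36^{2} - 108\right) = - 155 \left(-15 + 1296 - 108\right) = \left(-155\right) 1173 = -181815$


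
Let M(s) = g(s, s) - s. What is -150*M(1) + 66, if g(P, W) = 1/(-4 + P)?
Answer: 266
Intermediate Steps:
M(s) = 1/(-4 + s) - s
-150*M(1) + 66 = -150*(1 - 1*1*(-4 + 1))/(-4 + 1) + 66 = -150*(1 - 1*1*(-3))/(-3) + 66 = -(-50)*(1 + 3) + 66 = -(-50)*4 + 66 = -150*(-4/3) + 66 = 200 + 66 = 266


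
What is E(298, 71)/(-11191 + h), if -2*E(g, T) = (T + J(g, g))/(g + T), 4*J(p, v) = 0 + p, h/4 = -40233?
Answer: 97/84684516 ≈ 1.1454e-6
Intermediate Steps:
h = -160932 (h = 4*(-40233) = -160932)
J(p, v) = p/4 (J(p, v) = (0 + p)/4 = p/4)
E(g, T) = -(T + g/4)/(2*(T + g)) (E(g, T) = -(T + g/4)/(2*(g + T)) = -(T + g/4)/(2*(T + g)))
E(298, 71)/(-11191 + h) = ((-1/2*71 - 1/8*298)/(71 + 298))/(-11191 - 160932) = ((-71/2 - 149/4)/369)/(-172123) = ((1/369)*(-291/4))*(-1/172123) = -97/492*(-1/172123) = 97/84684516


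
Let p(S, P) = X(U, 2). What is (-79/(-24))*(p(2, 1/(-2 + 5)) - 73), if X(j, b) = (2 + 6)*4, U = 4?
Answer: -3239/24 ≈ -134.96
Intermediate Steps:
X(j, b) = 32 (X(j, b) = 8*4 = 32)
p(S, P) = 32
(-79/(-24))*(p(2, 1/(-2 + 5)) - 73) = (-79/(-24))*(32 - 73) = -79*(-1/24)*(-41) = (79/24)*(-41) = -3239/24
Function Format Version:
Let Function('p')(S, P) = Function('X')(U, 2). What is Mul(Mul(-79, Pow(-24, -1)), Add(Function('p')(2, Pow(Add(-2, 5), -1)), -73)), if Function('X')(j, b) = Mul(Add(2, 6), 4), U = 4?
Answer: Rational(-3239, 24) ≈ -134.96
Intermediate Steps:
Function('X')(j, b) = 32 (Function('X')(j, b) = Mul(8, 4) = 32)
Function('p')(S, P) = 32
Mul(Mul(-79, Pow(-24, -1)), Add(Function('p')(2, Pow(Add(-2, 5), -1)), -73)) = Mul(Mul(-79, Pow(-24, -1)), Add(32, -73)) = Mul(Mul(-79, Rational(-1, 24)), -41) = Mul(Rational(79, 24), -41) = Rational(-3239, 24)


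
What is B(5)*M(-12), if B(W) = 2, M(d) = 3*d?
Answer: -72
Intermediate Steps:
B(5)*M(-12) = 2*(3*(-12)) = 2*(-36) = -72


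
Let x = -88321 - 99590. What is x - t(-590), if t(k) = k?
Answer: -187321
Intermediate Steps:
x = -187911
x - t(-590) = -187911 - 1*(-590) = -187911 + 590 = -187321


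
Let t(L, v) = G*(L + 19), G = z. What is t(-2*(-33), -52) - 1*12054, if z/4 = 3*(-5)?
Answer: -17154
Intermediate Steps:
z = -60 (z = 4*(3*(-5)) = 4*(-15) = -60)
G = -60
t(L, v) = -1140 - 60*L (t(L, v) = -60*(L + 19) = -60*(19 + L) = -1140 - 60*L)
t(-2*(-33), -52) - 1*12054 = (-1140 - (-120)*(-33)) - 1*12054 = (-1140 - 60*66) - 12054 = (-1140 - 3960) - 12054 = -5100 - 12054 = -17154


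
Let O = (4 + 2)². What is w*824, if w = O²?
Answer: 1067904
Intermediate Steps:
O = 36 (O = 6² = 36)
w = 1296 (w = 36² = 1296)
w*824 = 1296*824 = 1067904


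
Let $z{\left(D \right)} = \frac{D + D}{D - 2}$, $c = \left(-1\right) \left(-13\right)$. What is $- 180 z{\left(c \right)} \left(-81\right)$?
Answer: $\frac{379080}{11} \approx 34462.0$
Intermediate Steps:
$c = 13$
$z{\left(D \right)} = \frac{2 D}{-2 + D}$
$- 180 z{\left(c \right)} \left(-81\right) = - 180 \cdot 2 \cdot 13 \frac{1}{-2 + 13} \left(-81\right) = - 180 \cdot 2 \cdot 13 \cdot \frac{1}{11} \left(-81\right) = \left(-180\right) \frac{26}{11} \left(-81\right) = \left(- \frac{4680}{11}\right) \left(-81\right) = \frac{379080}{11}$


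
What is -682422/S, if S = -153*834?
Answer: 113737/21267 ≈ 5.3481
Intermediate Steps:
S = -127602
-682422/S = -682422/(-127602) = -682422*(-1/127602) = 113737/21267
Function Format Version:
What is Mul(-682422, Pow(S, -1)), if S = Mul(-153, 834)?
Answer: Rational(113737, 21267) ≈ 5.3481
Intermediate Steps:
S = -127602
Mul(-682422, Pow(S, -1)) = Mul(-682422, Pow(-127602, -1)) = Mul(-682422, Rational(-1, 127602)) = Rational(113737, 21267)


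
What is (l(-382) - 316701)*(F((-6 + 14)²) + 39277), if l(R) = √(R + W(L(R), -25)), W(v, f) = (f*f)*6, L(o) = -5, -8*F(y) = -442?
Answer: -49826251629/4 + 157329*√842/2 ≈ -1.2454e+10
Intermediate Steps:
F(y) = 221/4 (F(y) = -⅛*(-442) = 221/4)
W(v, f) = 6*f² (W(v, f) = f²*6 = 6*f²)
l(R) = √(3750 + R) (l(R) = √(R + 6*(-25)²) = √(R + 6*625) = √(R + 3750) = √(3750 + R))
(l(-382) - 316701)*(F((-6 + 14)²) + 39277) = (√(3750 - 382) - 316701)*(221/4 + 39277) = (√3368 - 316701)*(157329/4) = (2*√842 - 316701)*(157329/4) = (-316701 + 2*√842)*(157329/4) = -49826251629/4 + 157329*√842/2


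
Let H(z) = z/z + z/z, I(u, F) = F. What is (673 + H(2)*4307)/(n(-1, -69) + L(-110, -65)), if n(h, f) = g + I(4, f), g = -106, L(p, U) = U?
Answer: -9287/240 ≈ -38.696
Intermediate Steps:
H(z) = 2 (H(z) = 1 + 1 = 2)
n(h, f) = -106 + f
(673 + H(2)*4307)/(n(-1, -69) + L(-110, -65)) = (673 + 2*4307)/((-106 - 69) - 65) = (673 + 8614)/(-175 - 65) = 9287/(-240) = 9287*(-1/240) = -9287/240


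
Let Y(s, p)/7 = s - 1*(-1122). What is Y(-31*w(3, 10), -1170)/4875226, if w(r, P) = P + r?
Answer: 5033/4875226 ≈ 0.0010324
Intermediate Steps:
Y(s, p) = 7854 + 7*s (Y(s, p) = 7*(s - 1*(-1122)) = 7*(s + 1122) = 7*(1122 + s) = 7854 + 7*s)
Y(-31*w(3, 10), -1170)/4875226 = (7854 + 7*(-31*(10 + 3)))/4875226 = (7854 + 7*(-31*13))*(1/4875226) = (7854 + 7*(-403))*(1/4875226) = (7854 - 2821)*(1/4875226) = 5033*(1/4875226) = 5033/4875226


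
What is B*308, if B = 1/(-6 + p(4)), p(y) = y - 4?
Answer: -154/3 ≈ -51.333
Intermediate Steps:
p(y) = -4 + y
B = -⅙ (B = 1/(-6 + (-4 + 4)) = 1/(-6 + 0) = 1/(-6) = -⅙ ≈ -0.16667)
B*308 = -⅙*308 = -154/3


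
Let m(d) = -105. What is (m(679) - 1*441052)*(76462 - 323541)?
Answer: 109000630403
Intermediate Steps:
(m(679) - 1*441052)*(76462 - 323541) = (-105 - 1*441052)*(76462 - 323541) = (-105 - 441052)*(-247079) = -441157*(-247079) = 109000630403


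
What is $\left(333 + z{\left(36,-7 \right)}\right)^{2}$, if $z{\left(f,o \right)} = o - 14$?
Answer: $97344$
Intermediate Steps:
$z{\left(f,o \right)} = -14 + o$ ($z{\left(f,o \right)} = o - 14 = -14 + o$)
$\left(333 + z{\left(36,-7 \right)}\right)^{2} = \left(333 - 21\right)^{2} = 312^{2} = 97344$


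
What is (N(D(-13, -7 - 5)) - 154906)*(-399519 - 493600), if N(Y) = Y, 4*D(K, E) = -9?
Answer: 553406005327/4 ≈ 1.3835e+11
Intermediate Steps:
D(K, E) = -9/4 (D(K, E) = (¼)*(-9) = -9/4)
(N(D(-13, -7 - 5)) - 154906)*(-399519 - 493600) = (-9/4 - 154906)*(-399519 - 493600) = -619633/4*(-893119) = 553406005327/4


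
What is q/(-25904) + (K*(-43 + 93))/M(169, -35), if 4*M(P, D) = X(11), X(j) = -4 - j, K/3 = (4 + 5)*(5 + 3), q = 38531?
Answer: -74642051/25904 ≈ -2881.5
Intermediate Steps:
K = 216 (K = 3*((4 + 5)*(5 + 3)) = 3*(9*8) = 3*72 = 216)
M(P, D) = -15/4 (M(P, D) = (-4 - 1*11)/4 = (-4 - 11)/4 = (1/4)*(-15) = -15/4)
q/(-25904) + (K*(-43 + 93))/M(169, -35) = 38531/(-25904) + (216*(-43 + 93))/(-15/4) = 38531*(-1/25904) + (216*50)*(-4/15) = -38531/25904 + 10800*(-4/15) = -38531/25904 - 2880 = -74642051/25904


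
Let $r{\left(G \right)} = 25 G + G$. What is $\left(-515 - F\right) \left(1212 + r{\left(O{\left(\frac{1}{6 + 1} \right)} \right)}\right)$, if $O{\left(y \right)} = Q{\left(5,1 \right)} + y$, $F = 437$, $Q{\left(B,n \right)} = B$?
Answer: $-1281120$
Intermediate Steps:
$O{\left(y \right)} = 5 + y$
$r{\left(G \right)} = 26 G$
$\left(-515 - F\right) \left(1212 + r{\left(O{\left(\frac{1}{6 + 1} \right)} \right)}\right) = \left(-515 - 437\right) \left(1212 + 26 \left(5 + \frac{1}{6 + 1}\right)\right) = \left(-515 - 437\right) \left(1212 + 26 \left(5 + \frac{1}{7}\right)\right) = - 952 \left(1212 + 26 \left(5 + \frac{1}{7}\right)\right) = - 952 \left(1212 + 26 \cdot \frac{36}{7}\right) = - 952 \left(1212 + \frac{936}{7}\right) = \left(-952\right) \frac{9420}{7} = -1281120$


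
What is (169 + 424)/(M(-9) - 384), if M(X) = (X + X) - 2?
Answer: -593/404 ≈ -1.4678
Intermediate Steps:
M(X) = -2 + 2*X (M(X) = 2*X - 2 = -2 + 2*X)
(169 + 424)/(M(-9) - 384) = (169 + 424)/((-2 + 2*(-9)) - 384) = 593/((-2 - 18) - 384) = 593/(-20 - 384) = 593/(-404) = 593*(-1/404) = -593/404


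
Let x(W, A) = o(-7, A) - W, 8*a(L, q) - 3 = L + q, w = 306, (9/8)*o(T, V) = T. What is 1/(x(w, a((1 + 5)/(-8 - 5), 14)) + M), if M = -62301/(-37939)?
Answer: -341451/106047881 ≈ -0.0032198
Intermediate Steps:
o(T, V) = 8*T/9
a(L, q) = 3/8 + L/8 + q/8 (a(L, q) = 3/8 + (L + q)/8 = 3/8 + (L/8 + q/8) = 3/8 + L/8 + q/8)
x(W, A) = -56/9 - W (x(W, A) = (8/9)*(-7) - W = -56/9 - W)
M = 62301/37939 (M = -62301*(-1/37939) = 62301/37939 ≈ 1.6421)
1/(x(w, a((1 + 5)/(-8 - 5), 14)) + M) = 1/((-56/9 - 1*306) + 62301/37939) = 1/((-56/9 - 306) + 62301/37939) = 1/(-2810/9 + 62301/37939) = 1/(-106047881/341451) = -341451/106047881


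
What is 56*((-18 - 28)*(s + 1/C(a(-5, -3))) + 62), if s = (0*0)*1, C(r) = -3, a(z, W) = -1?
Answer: 12992/3 ≈ 4330.7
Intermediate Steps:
s = 0 (s = 0*1 = 0)
56*((-18 - 28)*(s + 1/C(a(-5, -3))) + 62) = 56*((-18 - 28)*(0 + 1/(-3)) + 62) = 56*(-46*(0 - ⅓) + 62) = 56*(-46*(-⅓) + 62) = 56*(46/3 + 62) = 56*(232/3) = 12992/3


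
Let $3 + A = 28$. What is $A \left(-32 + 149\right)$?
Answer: $2925$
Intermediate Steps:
$A = 25$ ($A = -3 + 28 = 25$)
$A \left(-32 + 149\right) = 25 \left(-32 + 149\right) = 25 \cdot 117 = 2925$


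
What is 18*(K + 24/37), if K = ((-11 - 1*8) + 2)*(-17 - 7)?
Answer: 272160/37 ≈ 7355.7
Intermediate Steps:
K = 408 (K = ((-11 - 8) + 2)*(-24) = (-19 + 2)*(-24) = -17*(-24) = 408)
18*(K + 24/37) = 18*(408 + 24/37) = 18*(15120/37) = 272160/37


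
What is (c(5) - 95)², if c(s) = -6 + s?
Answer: 9216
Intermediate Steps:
(c(5) - 95)² = ((-6 + 5) - 95)² = (-1 - 95)² = (-96)² = 9216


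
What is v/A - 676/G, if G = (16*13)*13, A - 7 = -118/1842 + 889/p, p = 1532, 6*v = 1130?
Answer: 210465411/8484148 ≈ 24.807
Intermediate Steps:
v = 565/3 (v = (⅙)*1130 = 565/3 ≈ 188.33)
A = 10605185/1410972 (A = 7 + (-118/1842 + 889/1532) = 7 + (-118*1/1842 + 889*(1/1532)) = 7 + (-59/921 + 889/1532) = 7 + 728381/1410972 = 10605185/1410972 ≈ 7.5162)
G = 2704 (G = 208*13 = 2704)
v/A - 676/G = 565/(3*(10605185/1410972)) - 676/2704 = (565/3)*(1410972/10605185) - 676*1/2704 = 53146612/2121037 - ¼ = 210465411/8484148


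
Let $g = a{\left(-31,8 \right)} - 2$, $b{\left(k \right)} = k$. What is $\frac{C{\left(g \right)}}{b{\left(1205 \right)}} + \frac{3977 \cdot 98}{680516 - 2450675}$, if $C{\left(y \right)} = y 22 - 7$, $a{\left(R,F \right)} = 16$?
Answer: $\frac{63173929}{2133041595} \approx 0.029617$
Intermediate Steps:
$g = 14$ ($g = 16 - 2 = 14$)
$C{\left(y \right)} = -7 + 22 y$ ($C{\left(y \right)} = 22 y - 7 = -7 + 22 y$)
$\frac{C{\left(g \right)}}{b{\left(1205 \right)}} + \frac{3977 \cdot 98}{680516 - 2450675} = \frac{-7 + 22 \cdot 14}{1205} + \frac{3977 \cdot 98}{680516 - 2450675} = \left(-7 + 308\right) \frac{1}{1205} + \frac{389746}{680516 - 2450675} = 301 \cdot \frac{1}{1205} + \frac{389746}{-1770159} = \frac{301}{1205} + 389746 \left(- \frac{1}{1770159}\right) = \frac{301}{1205} - \frac{389746}{1770159} = \frac{63173929}{2133041595}$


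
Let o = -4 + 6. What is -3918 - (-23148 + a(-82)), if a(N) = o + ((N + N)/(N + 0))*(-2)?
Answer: 19232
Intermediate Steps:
o = 2
a(N) = -2 (a(N) = 2 + ((N + N)/(N + 0))*(-2) = 2 + ((2*N)/N)*(-2) = 2 + 2*(-2) = 2 - 4 = -2)
-3918 - (-23148 + a(-82)) = -3918 - (-23148 - 2) = -3918 - 1*(-23150) = -3918 + 23150 = 19232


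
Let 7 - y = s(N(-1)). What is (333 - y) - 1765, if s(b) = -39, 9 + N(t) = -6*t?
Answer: -1478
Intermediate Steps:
N(t) = -9 - 6*t
y = 46 (y = 7 - 1*(-39) = 7 + 39 = 46)
(333 - y) - 1765 = (333 - 1*46) - 1765 = (333 - 46) - 1765 = 287 - 1765 = -1478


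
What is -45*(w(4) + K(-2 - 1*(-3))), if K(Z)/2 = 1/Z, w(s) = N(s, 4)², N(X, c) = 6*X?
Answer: -26010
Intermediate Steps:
w(s) = 36*s² (w(s) = (6*s)² = 36*s²)
K(Z) = 2/Z
-45*(w(4) + K(-2 - 1*(-3))) = -45*(36*4² + 2/(-2 - 1*(-3))) = -45*(36*16 + 2/(-2 + 3)) = -45*(576 + 2/1) = -45*(576 + 2*1) = -45*(576 + 2) = -45*578 = -26010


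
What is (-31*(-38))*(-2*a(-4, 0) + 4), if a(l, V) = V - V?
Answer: 4712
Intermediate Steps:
a(l, V) = 0
(-31*(-38))*(-2*a(-4, 0) + 4) = (-31*(-38))*(-2*0 + 4) = 1178*(0 + 4) = 1178*4 = 4712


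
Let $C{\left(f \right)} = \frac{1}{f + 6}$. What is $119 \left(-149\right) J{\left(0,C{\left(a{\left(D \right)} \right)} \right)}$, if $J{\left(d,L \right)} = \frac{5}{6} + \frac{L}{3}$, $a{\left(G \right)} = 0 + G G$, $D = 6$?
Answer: $- \frac{134249}{9} \approx -14917.0$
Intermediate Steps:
$a{\left(G \right)} = G^{2}$ ($a{\left(G \right)} = 0 + G^{2} = G^{2}$)
$C{\left(f \right)} = \frac{1}{6 + f}$
$J{\left(d,L \right)} = \frac{5}{6} + \frac{L}{3}$ ($J{\left(d,L \right)} = 5 \cdot \frac{1}{6} + L \frac{1}{3} = \frac{5}{6} + \frac{L}{3}$)
$119 \left(-149\right) J{\left(0,C{\left(a{\left(D \right)} \right)} \right)} = 119 \left(-149\right) \left(\frac{5}{6} + \frac{1}{3 \left(6 + 6^{2}\right)}\right) = - 17731 \left(\frac{5}{6} + \frac{1}{3 \left(6 + 36\right)}\right) = - 17731 \left(\frac{5}{6} + \frac{1}{3 \cdot 42}\right) = - 17731 \left(\frac{5}{6} + \frac{1}{3} \cdot \frac{1}{42}\right) = - 17731 \left(\frac{5}{6} + \frac{1}{126}\right) = \left(-17731\right) \frac{53}{63} = - \frac{134249}{9}$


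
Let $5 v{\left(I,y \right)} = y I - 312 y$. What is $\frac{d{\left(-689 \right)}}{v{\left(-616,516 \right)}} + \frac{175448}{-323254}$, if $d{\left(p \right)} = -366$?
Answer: $- \frac{6951780757}{12899127616} \approx -0.53893$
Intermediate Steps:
$v{\left(I,y \right)} = - \frac{312 y}{5} + \frac{I y}{5}$ ($v{\left(I,y \right)} = \frac{y I - 312 y}{5} = \frac{I y - 312 y}{5} = \frac{- 312 y + I y}{5} = - \frac{312 y}{5} + \frac{I y}{5}$)
$\frac{d{\left(-689 \right)}}{v{\left(-616,516 \right)}} + \frac{175448}{-323254} = - \frac{366}{\frac{1}{5} \cdot 516 \left(-312 - 616\right)} + \frac{175448}{-323254} = - \frac{366}{\frac{1}{5} \cdot 516 \left(-928\right)} + 175448 \left(- \frac{1}{323254}\right) = - \frac{366}{- \frac{478848}{5}} - \frac{87724}{161627} = \left(-366\right) \left(- \frac{5}{478848}\right) - \frac{87724}{161627} = \frac{305}{79808} - \frac{87724}{161627} = - \frac{6951780757}{12899127616}$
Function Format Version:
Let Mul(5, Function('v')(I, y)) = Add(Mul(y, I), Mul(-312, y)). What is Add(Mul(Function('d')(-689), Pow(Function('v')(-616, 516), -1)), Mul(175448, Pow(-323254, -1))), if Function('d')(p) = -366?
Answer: Rational(-6951780757, 12899127616) ≈ -0.53893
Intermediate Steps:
Function('v')(I, y) = Add(Mul(Rational(-312, 5), y), Mul(Rational(1, 5), I, y)) (Function('v')(I, y) = Mul(Rational(1, 5), Add(Mul(y, I), Mul(-312, y))) = Mul(Rational(1, 5), Add(Mul(I, y), Mul(-312, y))) = Mul(Rational(1, 5), Add(Mul(-312, y), Mul(I, y))) = Add(Mul(Rational(-312, 5), y), Mul(Rational(1, 5), I, y)))
Add(Mul(Function('d')(-689), Pow(Function('v')(-616, 516), -1)), Mul(175448, Pow(-323254, -1))) = Add(Mul(-366, Pow(Mul(Rational(1, 5), 516, Add(-312, -616)), -1)), Mul(175448, Pow(-323254, -1))) = Add(Mul(-366, Pow(Mul(Rational(1, 5), 516, -928), -1)), Mul(175448, Rational(-1, 323254))) = Add(Mul(-366, Pow(Rational(-478848, 5), -1)), Rational(-87724, 161627)) = Add(Mul(-366, Rational(-5, 478848)), Rational(-87724, 161627)) = Add(Rational(305, 79808), Rational(-87724, 161627)) = Rational(-6951780757, 12899127616)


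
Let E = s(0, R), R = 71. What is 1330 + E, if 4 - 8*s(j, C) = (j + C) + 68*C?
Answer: 5745/8 ≈ 718.13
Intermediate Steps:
s(j, C) = ½ - 69*C/8 - j/8 (s(j, C) = ½ - ((j + C) + 68*C)/8 = ½ - ((C + j) + 68*C)/8 = ½ - (j + 69*C)/8 = ½ + (-69*C/8 - j/8) = ½ - 69*C/8 - j/8)
E = -4895/8 (E = ½ - 69/8*71 - ⅛*0 = ½ - 4899/8 + 0 = -4895/8 ≈ -611.88)
1330 + E = 1330 - 4895/8 = 5745/8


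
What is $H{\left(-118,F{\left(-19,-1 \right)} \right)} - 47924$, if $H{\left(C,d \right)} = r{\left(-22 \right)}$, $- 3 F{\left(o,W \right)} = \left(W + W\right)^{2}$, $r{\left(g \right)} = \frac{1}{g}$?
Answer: $- \frac{1054329}{22} \approx -47924.0$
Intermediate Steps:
$F{\left(o,W \right)} = - \frac{4 W^{2}}{3}$ ($F{\left(o,W \right)} = - \frac{\left(W + W\right)^{2}}{3} = - \frac{\left(2 W\right)^{2}}{3} = - \frac{4 W^{2}}{3}$)
$H{\left(C,d \right)} = - \frac{1}{22}$ ($H{\left(C,d \right)} = \frac{1}{-22} = - \frac{1}{22}$)
$H{\left(-118,F{\left(-19,-1 \right)} \right)} - 47924 = - \frac{1}{22} - 47924 = - \frac{1054329}{22}$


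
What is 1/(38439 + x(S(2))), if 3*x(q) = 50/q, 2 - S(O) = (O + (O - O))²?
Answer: 3/115292 ≈ 2.6021e-5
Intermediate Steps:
S(O) = 2 - O² (S(O) = 2 - (O + (O - O))² = 2 - (O + 0)² = 2 - O²)
x(q) = 50/(3*q) (x(q) = (50/q)/3 = 50/(3*q))
1/(38439 + x(S(2))) = 1/(38439 + 50/(3*(2 - 1*2²))) = 1/(38439 + 50/(3*(2 - 1*4))) = 1/(38439 + 50/(3*(2 - 4))) = 1/(38439 + (50/3)/(-2)) = 1/(38439 + (50/3)*(-½)) = 1/(38439 - 25/3) = 1/(115292/3) = 3/115292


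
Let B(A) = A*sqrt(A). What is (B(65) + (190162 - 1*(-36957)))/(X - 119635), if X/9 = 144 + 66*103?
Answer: -227119/57157 - 65*sqrt(65)/57157 ≈ -3.9828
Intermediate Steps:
B(A) = A**(3/2)
X = 62478 (X = 9*(144 + 66*103) = 9*(144 + 6798) = 9*6942 = 62478)
(B(65) + (190162 - 1*(-36957)))/(X - 119635) = (65**(3/2) + (190162 - 1*(-36957)))/(62478 - 119635) = (65*sqrt(65) + (190162 + 36957))/(-57157) = (65*sqrt(65) + 227119)*(-1/57157) = (227119 + 65*sqrt(65))*(-1/57157) = -227119/57157 - 65*sqrt(65)/57157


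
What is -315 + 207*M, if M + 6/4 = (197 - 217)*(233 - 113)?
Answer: -994851/2 ≈ -4.9743e+5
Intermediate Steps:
M = -4803/2 (M = -3/2 + (197 - 217)*(233 - 113) = -3/2 - 20*120 = -3/2 - 2400 = -4803/2 ≈ -2401.5)
-315 + 207*M = -315 + 207*(-4803/2) = -315 - 994221/2 = -994851/2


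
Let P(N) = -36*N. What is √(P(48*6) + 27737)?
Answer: √17369 ≈ 131.79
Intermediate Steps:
√(P(48*6) + 27737) = √(-1728*6 + 27737) = √(-36*288 + 27737) = √(-10368 + 27737) = √17369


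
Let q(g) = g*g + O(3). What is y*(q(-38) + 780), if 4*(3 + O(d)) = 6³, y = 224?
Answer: 509600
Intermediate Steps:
O(d) = 51 (O(d) = -3 + (¼)*6³ = -3 + (¼)*216 = -3 + 54 = 51)
q(g) = 51 + g² (q(g) = g*g + 51 = g² + 51 = 51 + g²)
y*(q(-38) + 780) = 224*((51 + (-38)²) + 780) = 224*((51 + 1444) + 780) = 224*(1495 + 780) = 224*2275 = 509600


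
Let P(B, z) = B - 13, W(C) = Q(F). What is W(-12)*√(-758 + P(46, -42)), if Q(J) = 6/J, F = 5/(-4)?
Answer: -24*I*√29 ≈ -129.24*I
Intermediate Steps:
F = -5/4 (F = 5*(-¼) = -5/4 ≈ -1.2500)
W(C) = -24/5 (W(C) = 6/(-5/4) = 6*(-⅘) = -24/5)
P(B, z) = -13 + B
W(-12)*√(-758 + P(46, -42)) = -24*√(-758 + (-13 + 46))/5 = -24*√(-758 + 33)/5 = -24*I*√29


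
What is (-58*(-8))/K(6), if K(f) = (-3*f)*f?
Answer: -116/27 ≈ -4.2963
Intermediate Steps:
K(f) = -3*f**2
(-58*(-8))/K(6) = (-58*(-8))/((-3*6**2)) = 464/((-3*36)) = 464/(-108) = 464*(-1/108) = -116/27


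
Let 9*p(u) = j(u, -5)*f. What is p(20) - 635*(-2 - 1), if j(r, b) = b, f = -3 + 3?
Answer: 1905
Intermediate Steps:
f = 0
p(u) = 0 (p(u) = (-5*0)/9 = (⅑)*0 = 0)
p(20) - 635*(-2 - 1) = 0 - 635*(-2 - 1) = 0 - 635*(-3) = 0 - 127*(-15) = 0 + 1905 = 1905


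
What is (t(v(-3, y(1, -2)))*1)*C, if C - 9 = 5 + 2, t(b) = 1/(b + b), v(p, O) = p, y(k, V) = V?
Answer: -8/3 ≈ -2.6667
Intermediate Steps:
t(b) = 1/(2*b)
C = 16 (C = 9 + (5 + 2) = 9 + 7 = 16)
(t(v(-3, y(1, -2)))*1)*C = (((½)/(-3))*1)*16 = (((½)*(-⅓))*1)*16 = -⅙*1*16 = -⅙*16 = -8/3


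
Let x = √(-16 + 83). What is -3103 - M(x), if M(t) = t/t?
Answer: -3104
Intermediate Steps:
x = √67 ≈ 8.1853
M(t) = 1
-3103 - M(x) = -3103 - 1*1 = -3103 - 1 = -3104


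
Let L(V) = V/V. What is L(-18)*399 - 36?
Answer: 363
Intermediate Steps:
L(V) = 1
L(-18)*399 - 36 = 1*399 - 36 = 399 - 36 = 363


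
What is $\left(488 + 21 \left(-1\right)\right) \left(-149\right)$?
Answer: $-69583$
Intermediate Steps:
$\left(488 + 21 \left(-1\right)\right) \left(-149\right) = \left(488 - 21\right) \left(-149\right) = 467 \left(-149\right) = -69583$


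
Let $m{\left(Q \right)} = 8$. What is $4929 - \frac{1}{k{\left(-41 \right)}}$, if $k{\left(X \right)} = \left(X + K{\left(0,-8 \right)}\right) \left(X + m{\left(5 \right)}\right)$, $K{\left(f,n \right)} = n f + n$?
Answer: $\frac{7970192}{1617} \approx 4929.0$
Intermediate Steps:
$K{\left(f,n \right)} = n + f n$ ($K{\left(f,n \right)} = f n + n = n + f n$)
$k{\left(X \right)} = \left(-8 + X\right) \left(8 + X\right)$ ($k{\left(X \right)} = \left(X - 8 \left(1 + 0\right)\right) \left(X + 8\right) = \left(X - 8\right) \left(8 + X\right) = \left(-8 + X\right) \left(8 + X\right)$)
$4929 - \frac{1}{k{\left(-41 \right)}} = 4929 - \frac{1}{-64 + \left(-41\right)^{2}} = 4929 - \frac{1}{-64 + 1681} = 4929 - \frac{1}{1617} = \frac{7970192}{1617}$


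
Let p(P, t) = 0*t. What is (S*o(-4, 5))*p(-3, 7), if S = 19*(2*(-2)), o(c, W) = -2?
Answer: 0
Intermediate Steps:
p(P, t) = 0
S = -76 (S = 19*(-4) = -76)
(S*o(-4, 5))*p(-3, 7) = -76*(-2)*0 = 152*0 = 0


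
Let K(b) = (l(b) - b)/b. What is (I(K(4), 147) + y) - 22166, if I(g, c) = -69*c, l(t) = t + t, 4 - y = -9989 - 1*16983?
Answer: -5333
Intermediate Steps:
y = 26976 (y = 4 - (-9989 - 1*16983) = 4 - (-9989 - 16983) = 4 - 1*(-26972) = 4 + 26972 = 26976)
l(t) = 2*t
K(b) = 1 (K(b) = (2*b - b)/b = b/b = 1)
(I(K(4), 147) + y) - 22166 = (-69*147 + 26976) - 22166 = (-10143 + 26976) - 22166 = 16833 - 22166 = -5333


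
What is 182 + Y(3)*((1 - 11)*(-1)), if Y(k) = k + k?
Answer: 242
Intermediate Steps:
Y(k) = 2*k
182 + Y(3)*((1 - 11)*(-1)) = 182 + (2*3)*((1 - 11)*(-1)) = 182 + 6*(-10*(-1)) = 182 + 6*10 = 182 + 60 = 242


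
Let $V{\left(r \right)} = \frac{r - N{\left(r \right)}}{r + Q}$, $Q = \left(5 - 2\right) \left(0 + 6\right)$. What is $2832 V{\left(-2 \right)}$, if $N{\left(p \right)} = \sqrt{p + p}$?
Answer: $-354 - 354 i \approx -354.0 - 354.0 i$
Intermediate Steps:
$Q = 18$ ($Q = 3 \cdot 6 = 18$)
$N{\left(p \right)} = \sqrt{2} \sqrt{p}$ ($N{\left(p \right)} = \sqrt{2 p} = \sqrt{2} \sqrt{p}$)
$V{\left(r \right)} = \frac{r - \sqrt{2} \sqrt{r}}{18 + r}$ ($V{\left(r \right)} = \frac{r - \sqrt{2} \sqrt{r}}{r + 18} = \frac{r - \sqrt{2} \sqrt{r}}{18 + r}$)
$2832 V{\left(-2 \right)} = 2832 \frac{-2 - \sqrt{2} \sqrt{-2}}{18 - 2} = 2832 \frac{-2 - \sqrt{2} i \sqrt{2}}{16} = 2832 \frac{-2 - 2 i}{16} = 2832 \left(- \frac{1}{8} - \frac{i}{8}\right) = -354 - 354 i$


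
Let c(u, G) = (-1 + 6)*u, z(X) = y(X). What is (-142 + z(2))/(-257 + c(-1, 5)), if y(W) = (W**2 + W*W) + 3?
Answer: 1/2 ≈ 0.50000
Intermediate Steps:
y(W) = 3 + 2*W**2 (y(W) = (W**2 + W**2) + 3 = 2*W**2 + 3 = 3 + 2*W**2)
z(X) = 3 + 2*X**2
c(u, G) = 5*u
(-142 + z(2))/(-257 + c(-1, 5)) = (-142 + (3 + 2*2**2))/(-257 + 5*(-1)) = (-142 + (3 + 2*4))/(-257 - 5) = (-142 + (3 + 8))/(-262) = (-142 + 11)*(-1/262) = -131*(-1/262) = 1/2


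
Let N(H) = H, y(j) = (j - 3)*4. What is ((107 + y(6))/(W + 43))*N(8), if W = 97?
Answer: 34/5 ≈ 6.8000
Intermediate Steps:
y(j) = -12 + 4*j (y(j) = (-3 + j)*4 = -12 + 4*j)
((107 + y(6))/(W + 43))*N(8) = ((107 + (-12 + 4*6))/(97 + 43))*8 = ((107 + (-12 + 24))/140)*8 = ((107 + 12)*(1/140))*8 = (119*(1/140))*8 = (17/20)*8 = 34/5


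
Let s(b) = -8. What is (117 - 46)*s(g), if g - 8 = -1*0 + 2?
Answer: -568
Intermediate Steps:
g = 10 (g = 8 + (-1*0 + 2) = 8 + (0 + 2) = 8 + 2 = 10)
(117 - 46)*s(g) = (117 - 46)*(-8) = 71*(-8) = -568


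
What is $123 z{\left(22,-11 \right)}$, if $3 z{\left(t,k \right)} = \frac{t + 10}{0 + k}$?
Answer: $- \frac{1312}{11} \approx -119.27$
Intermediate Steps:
$z{\left(t,k \right)} = \frac{10 + t}{3 k}$ ($z{\left(t,k \right)} = \frac{\left(t + 10\right) \frac{1}{0 + k}}{3} = \frac{\left(10 + t\right) \frac{1}{k}}{3} = \frac{\frac{1}{k} \left(10 + t\right)}{3} = \frac{10 + t}{3 k}$)
$123 z{\left(22,-11 \right)} = 123 \frac{10 + 22}{3 \left(-11\right)} = 123 \cdot \frac{1}{3} \left(- \frac{1}{11}\right) 32 = 123 \left(- \frac{32}{33}\right) = - \frac{1312}{11}$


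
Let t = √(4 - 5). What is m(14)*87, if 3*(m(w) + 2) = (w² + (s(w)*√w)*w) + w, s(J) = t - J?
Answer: 5916 + 406*√14*(-14 + I) ≈ -15352.0 + 1519.1*I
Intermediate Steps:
t = I (t = √(-1) = I ≈ 1.0*I)
s(J) = I - J
m(w) = -2 + w/3 + w²/3 + w^(3/2)*(I - w)/3 (m(w) = -2 + ((w² + ((I - w)*√w)*w) + w)/3 = -2 + ((w² + (√w*(I - w))*w) + w)/3 = -2 + ((w² + w^(3/2)*(I - w)) + w)/3 = -2 + (w + w² + w^(3/2)*(I - w))/3 = -2 + (w/3 + w²/3 + w^(3/2)*(I - w)/3) = -2 + w/3 + w²/3 + w^(3/2)*(I - w)/3)
m(14)*87 = (-2 + (⅓)*14 + (⅓)*14² + 14^(3/2)*(I - 1*14)/3)*87 = (-2 + 14/3 + (⅓)*196 + (14*√14)*(I - 14)/3)*87 = (-2 + 14/3 + 196/3 + (14*√14)*(-14 + I)/3)*87 = (-2 + 14/3 + 196/3 + 14*√14*(-14 + I)/3)*87 = (68 + 14*√14*(-14 + I)/3)*87 = 5916 + 406*√14*(-14 + I)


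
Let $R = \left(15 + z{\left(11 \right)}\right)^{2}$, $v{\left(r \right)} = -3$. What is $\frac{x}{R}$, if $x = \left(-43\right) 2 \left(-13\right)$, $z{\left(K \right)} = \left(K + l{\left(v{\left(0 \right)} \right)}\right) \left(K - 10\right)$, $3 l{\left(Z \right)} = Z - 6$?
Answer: $\frac{1118}{529} \approx 2.1134$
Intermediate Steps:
$l{\left(Z \right)} = -2 + \frac{Z}{3}$ ($l{\left(Z \right)} = \frac{Z - 6}{3} = \frac{-6 + Z}{3} = -2 + \frac{Z}{3}$)
$z{\left(K \right)} = \left(-10 + K\right) \left(-3 + K\right)$ ($z{\left(K \right)} = \left(K + \left(-2 + \frac{1}{3} \left(-3\right)\right)\right) \left(K - 10\right) = \left(K - 3\right) \left(-10 + K\right) = \left(-3 + K\right) \left(-10 + K\right) = \left(-10 + K\right) \left(-3 + K\right)$)
$x = 1118$ ($x = \left(-86\right) \left(-13\right) = 1118$)
$R = 529$ ($R = \left(15 + \left(30 + 11^{2} - 143\right)\right)^{2} = \left(15 + \left(30 + 121 - 143\right)\right)^{2} = \left(15 + 8\right)^{2} = 23^{2} = 529$)
$\frac{x}{R} = \frac{1118}{529}$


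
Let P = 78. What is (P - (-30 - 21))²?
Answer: 16641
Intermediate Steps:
(P - (-30 - 21))² = (78 - (-30 - 21))² = (78 - 1*(-51))² = (78 + 51)² = 129² = 16641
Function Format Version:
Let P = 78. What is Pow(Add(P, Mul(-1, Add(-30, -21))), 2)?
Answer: 16641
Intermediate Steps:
Pow(Add(P, Mul(-1, Add(-30, -21))), 2) = Pow(Add(78, Mul(-1, Add(-30, -21))), 2) = Pow(Add(78, Mul(-1, -51)), 2) = Pow(Add(78, 51), 2) = Pow(129, 2) = 16641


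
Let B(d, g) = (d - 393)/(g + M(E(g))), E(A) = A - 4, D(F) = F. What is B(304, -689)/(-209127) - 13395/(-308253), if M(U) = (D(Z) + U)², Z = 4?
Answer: 442628363280599/10186003586966064 ≈ 0.043455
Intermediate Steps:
E(A) = -4 + A
M(U) = (4 + U)²
B(d, g) = (-393 + d)/(g + g²) (B(d, g) = (d - 393)/(g + (4 + (-4 + g))²) = (-393 + d)/(g + g²))
B(304, -689)/(-209127) - 13395/(-308253) = ((-393 + 304)/((-689)*(1 - 689)))/(-209127) - 13395/(-308253) = -1/689*(-89)/(-688)*(-1/209127) - 13395*(-1/308253) = -1/689*(-1/688)*(-89)*(-1/209127) + 4465/102751 = -89/474032*(-1/209127) + 4465/102751 = 89/99132890064 + 4465/102751 = 442628363280599/10186003586966064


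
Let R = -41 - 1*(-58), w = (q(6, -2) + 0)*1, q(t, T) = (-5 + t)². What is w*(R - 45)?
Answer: -28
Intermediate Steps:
w = 1 (w = ((-5 + 6)² + 0)*1 = (1² + 0)*1 = (1 + 0)*1 = 1*1 = 1)
R = 17 (R = -41 + 58 = 17)
w*(R - 45) = 1*(17 - 45) = 1*(-28) = -28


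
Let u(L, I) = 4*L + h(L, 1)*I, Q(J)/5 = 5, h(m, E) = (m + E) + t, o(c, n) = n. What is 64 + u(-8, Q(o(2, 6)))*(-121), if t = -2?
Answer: 31161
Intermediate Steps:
h(m, E) = -2 + E + m (h(m, E) = (m + E) - 2 = (E + m) - 2 = -2 + E + m)
Q(J) = 25 (Q(J) = 5*5 = 25)
u(L, I) = 4*L + I*(-1 + L) (u(L, I) = 4*L + (-2 + 1 + L)*I = 4*L + (-1 + L)*I = 4*L + I*(-1 + L))
64 + u(-8, Q(o(2, 6)))*(-121) = 64 + (4*(-8) + 25*(-1 - 8))*(-121) = 64 + (-32 + 25*(-9))*(-121) = 64 + (-32 - 225)*(-121) = 64 - 257*(-121) = 64 + 31097 = 31161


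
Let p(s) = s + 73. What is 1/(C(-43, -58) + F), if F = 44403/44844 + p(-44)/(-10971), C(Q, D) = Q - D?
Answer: 163994508/2621865899 ≈ 0.062549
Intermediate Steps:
p(s) = 73 + s
F = 161948279/163994508 (F = 44403/44844 + (73 - 44)/(-10971) = 44403*(1/44844) + 29*(-1/10971) = 14801/14948 - 29/10971 = 161948279/163994508 ≈ 0.98752)
1/(C(-43, -58) + F) = 1/((-43 - 1*(-58)) + 161948279/163994508) = 1/((-43 + 58) + 161948279/163994508) = 1/(15 + 161948279/163994508) = 1/(2621865899/163994508) = 163994508/2621865899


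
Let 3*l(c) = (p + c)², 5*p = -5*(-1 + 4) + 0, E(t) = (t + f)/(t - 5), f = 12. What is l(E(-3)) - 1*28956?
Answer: -1852821/64 ≈ -28950.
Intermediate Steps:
E(t) = (12 + t)/(-5 + t) (E(t) = (t + 12)/(t - 5) = (12 + t)/(-5 + t))
p = -3 (p = (-5*(-1 + 4) + 0)/5 = (-5*3 + 0)/5 = (-15 + 0)/5 = (⅕)*(-15) = -3)
l(c) = (-3 + c)²/3
l(E(-3)) - 1*28956 = (-3 + (12 - 3)/(-5 - 3))²/3 - 1*28956 = (-3 + 9/(-8))²/3 - 28956 = (-3 - ⅛*9)²/3 - 28956 = (-3 - 9/8)²/3 - 28956 = (-33/8)²/3 - 28956 = (⅓)*(1089/64) - 28956 = 363/64 - 28956 = -1852821/64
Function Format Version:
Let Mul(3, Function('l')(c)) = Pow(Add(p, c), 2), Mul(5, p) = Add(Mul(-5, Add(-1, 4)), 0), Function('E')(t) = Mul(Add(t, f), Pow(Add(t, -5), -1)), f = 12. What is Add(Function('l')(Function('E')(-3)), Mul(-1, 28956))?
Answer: Rational(-1852821, 64) ≈ -28950.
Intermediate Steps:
Function('E')(t) = Mul(Pow(Add(-5, t), -1), Add(12, t)) (Function('E')(t) = Mul(Add(t, 12), Pow(Add(t, -5), -1)) = Mul(Add(12, t), Pow(Add(-5, t), -1)) = Mul(Pow(Add(-5, t), -1), Add(12, t)))
p = -3 (p = Mul(Rational(1, 5), Add(Mul(-5, Add(-1, 4)), 0)) = Mul(Rational(1, 5), Add(Mul(-5, 3), 0)) = Mul(Rational(1, 5), Add(-15, 0)) = Mul(Rational(1, 5), -15) = -3)
Function('l')(c) = Mul(Rational(1, 3), Pow(Add(-3, c), 2))
Add(Function('l')(Function('E')(-3)), Mul(-1, 28956)) = Add(Mul(Rational(1, 3), Pow(Add(-3, Mul(Pow(Add(-5, -3), -1), Add(12, -3))), 2)), Mul(-1, 28956)) = Add(Mul(Rational(1, 3), Pow(Add(-3, Mul(Pow(-8, -1), 9)), 2)), -28956) = Add(Mul(Rational(1, 3), Pow(Add(-3, Mul(Rational(-1, 8), 9)), 2)), -28956) = Add(Mul(Rational(1, 3), Pow(Add(-3, Rational(-9, 8)), 2)), -28956) = Add(Mul(Rational(1, 3), Pow(Rational(-33, 8), 2)), -28956) = Add(Mul(Rational(1, 3), Rational(1089, 64)), -28956) = Add(Rational(363, 64), -28956) = Rational(-1852821, 64)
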